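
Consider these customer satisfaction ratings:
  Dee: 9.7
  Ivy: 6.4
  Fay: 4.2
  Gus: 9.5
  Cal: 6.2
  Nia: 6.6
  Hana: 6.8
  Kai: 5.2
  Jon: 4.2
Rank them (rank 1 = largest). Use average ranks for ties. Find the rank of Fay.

8.5

Sorted (descending): 9.7, 9.5, 6.8, 6.6, 6.4, 6.2, 5.2, 4.2, 4.2
The 2 values of 4.2 occupy positions 8–9 → average rank (8+9)/2 = 8.5.
Fay has value 4.2 → rank 8.5.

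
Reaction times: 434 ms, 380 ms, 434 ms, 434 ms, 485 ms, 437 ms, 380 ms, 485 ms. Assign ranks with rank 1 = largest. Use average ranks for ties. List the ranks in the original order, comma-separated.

Sorted (descending): 485, 485, 437, 434, 434, 434, 380, 380
The 2 values of 485 occupy positions 1–2 → average rank (1+2)/2 = 1.5.
The 3 values of 434 occupy positions 4–6 → average rank 5.
The 2 values of 380 occupy positions 7–8 → average rank (7+8)/2 = 7.5.

5, 7.5, 5, 5, 1.5, 3, 7.5, 1.5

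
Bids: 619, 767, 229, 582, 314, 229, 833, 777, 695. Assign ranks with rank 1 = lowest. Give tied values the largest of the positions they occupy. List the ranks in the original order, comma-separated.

Sorted (ascending): 229, 229, 314, 582, 619, 695, 767, 777, 833
The 2 values of 229 occupy positions 1–2 → each gets rank 2.

5, 7, 2, 4, 3, 2, 9, 8, 6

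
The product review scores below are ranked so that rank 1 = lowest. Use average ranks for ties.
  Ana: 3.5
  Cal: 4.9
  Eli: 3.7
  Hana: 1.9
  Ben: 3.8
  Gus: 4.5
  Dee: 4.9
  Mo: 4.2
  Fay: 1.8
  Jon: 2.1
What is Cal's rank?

9.5

Sorted (ascending): 1.8, 1.9, 2.1, 3.5, 3.7, 3.8, 4.2, 4.5, 4.9, 4.9
The 2 values of 4.9 occupy positions 9–10 → average rank (9+10)/2 = 9.5.
Cal has value 4.9 → rank 9.5.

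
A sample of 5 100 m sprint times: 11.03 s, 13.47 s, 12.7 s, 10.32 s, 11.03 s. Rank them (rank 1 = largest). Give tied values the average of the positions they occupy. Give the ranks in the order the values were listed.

3.5, 1, 2, 5, 3.5

Sorted (descending): 13.47, 12.7, 11.03, 11.03, 10.32
The 2 values of 11.03 occupy positions 3–4 → average rank (3+4)/2 = 3.5.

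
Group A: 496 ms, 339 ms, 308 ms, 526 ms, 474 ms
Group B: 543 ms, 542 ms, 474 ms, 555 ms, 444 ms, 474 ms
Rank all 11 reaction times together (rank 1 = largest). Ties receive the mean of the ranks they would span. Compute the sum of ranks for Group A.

Sorted (descending): 555, 543, 542, 526, 496, 474, 474, 474, 444, 339, 308
The 3 values of 474 occupy positions 6–8 → average rank 7.
Group A values → pooled ranks: 496→5, 339→10, 308→11, 526→4, 474→7
Rank sum = 5 + 10 + 11 + 4 + 7 = 37

37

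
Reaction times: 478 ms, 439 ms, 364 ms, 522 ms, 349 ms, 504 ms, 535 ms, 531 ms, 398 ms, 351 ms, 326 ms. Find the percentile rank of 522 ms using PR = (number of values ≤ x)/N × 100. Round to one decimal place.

N = 11.
Strictly below 522: 8. Equal to 522: 1.
PR = 9/11 × 100 = 81.8

81.8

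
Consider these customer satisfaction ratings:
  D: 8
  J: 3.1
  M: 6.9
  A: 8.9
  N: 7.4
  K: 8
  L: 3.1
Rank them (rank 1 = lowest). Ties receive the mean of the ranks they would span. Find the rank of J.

Sorted (ascending): 3.1, 3.1, 6.9, 7.4, 8, 8, 8.9
The 2 values of 3.1 occupy positions 1–2 → average rank (1+2)/2 = 1.5.
The 2 values of 8 occupy positions 5–6 → average rank (5+6)/2 = 5.5.
J has value 3.1 → rank 1.5.

1.5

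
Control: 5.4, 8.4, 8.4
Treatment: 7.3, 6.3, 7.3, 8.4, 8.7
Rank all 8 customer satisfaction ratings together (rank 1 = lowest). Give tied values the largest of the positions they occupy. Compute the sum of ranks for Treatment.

25

Sorted (ascending): 5.4, 6.3, 7.3, 7.3, 8.4, 8.4, 8.4, 8.7
The 2 values of 7.3 occupy positions 3–4 → each gets rank 4.
The 3 values of 8.4 occupy positions 5–7 → each gets rank 7.
Treatment values → pooled ranks: 7.3→4, 6.3→2, 7.3→4, 8.4→7, 8.7→8
Rank sum = 4 + 2 + 4 + 7 + 8 = 25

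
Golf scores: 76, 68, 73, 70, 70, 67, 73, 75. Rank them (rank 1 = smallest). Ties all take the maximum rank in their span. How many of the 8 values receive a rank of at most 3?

2

Sorted (ascending): 67, 68, 70, 70, 73, 73, 75, 76
The 2 values of 70 occupy positions 3–4 → each gets rank 4.
The 2 values of 73 occupy positions 5–6 → each gets rank 6.
Ranks ≤ 3: {1, 2} → 2 values.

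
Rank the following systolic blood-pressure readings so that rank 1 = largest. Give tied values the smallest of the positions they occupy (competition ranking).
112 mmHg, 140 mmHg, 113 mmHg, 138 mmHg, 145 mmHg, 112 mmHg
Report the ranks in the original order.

Sorted (descending): 145, 140, 138, 113, 112, 112
The 2 values of 112 occupy positions 5–6 → each gets rank 5.

5, 2, 4, 3, 1, 5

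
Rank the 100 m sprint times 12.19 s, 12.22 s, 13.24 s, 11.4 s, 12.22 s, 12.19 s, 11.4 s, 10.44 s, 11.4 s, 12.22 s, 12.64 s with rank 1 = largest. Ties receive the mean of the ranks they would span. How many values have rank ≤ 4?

Sorted (descending): 13.24, 12.64, 12.22, 12.22, 12.22, 12.19, 12.19, 11.4, 11.4, 11.4, 10.44
The 3 values of 12.22 occupy positions 3–5 → average rank 4.
The 2 values of 12.19 occupy positions 6–7 → average rank (6+7)/2 = 6.5.
The 3 values of 11.4 occupy positions 8–10 → average rank 9.
Ranks ≤ 4: {1, 2, 4, 4, 4} → 5 values.

5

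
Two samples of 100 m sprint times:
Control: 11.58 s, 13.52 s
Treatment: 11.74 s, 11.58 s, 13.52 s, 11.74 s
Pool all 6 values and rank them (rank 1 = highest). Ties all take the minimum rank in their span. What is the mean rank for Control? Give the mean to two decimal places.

Sorted (descending): 13.52, 13.52, 11.74, 11.74, 11.58, 11.58
The 2 values of 13.52 occupy positions 1–2 → each gets rank 1.
The 2 values of 11.74 occupy positions 3–4 → each gets rank 3.
The 2 values of 11.58 occupy positions 5–6 → each gets rank 5.
Control values → pooled ranks: 11.58→5, 13.52→1
Mean rank = (5 + 1) / 2 = 3.00

3.00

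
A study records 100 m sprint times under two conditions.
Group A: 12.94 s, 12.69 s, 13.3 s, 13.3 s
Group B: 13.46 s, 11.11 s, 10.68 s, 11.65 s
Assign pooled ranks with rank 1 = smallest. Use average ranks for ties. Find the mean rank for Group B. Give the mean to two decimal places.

Sorted (ascending): 10.68, 11.11, 11.65, 12.69, 12.94, 13.3, 13.3, 13.46
The 2 values of 13.3 occupy positions 6–7 → average rank (6+7)/2 = 6.5.
Group B values → pooled ranks: 13.46→8, 11.11→2, 10.68→1, 11.65→3
Mean rank = (8 + 2 + 1 + 3) / 4 = 3.50

3.50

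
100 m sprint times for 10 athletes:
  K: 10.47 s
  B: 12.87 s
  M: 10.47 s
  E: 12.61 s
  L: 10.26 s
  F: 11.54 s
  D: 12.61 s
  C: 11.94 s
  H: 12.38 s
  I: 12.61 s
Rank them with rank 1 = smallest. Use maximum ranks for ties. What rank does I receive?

Sorted (ascending): 10.26, 10.47, 10.47, 11.54, 11.94, 12.38, 12.61, 12.61, 12.61, 12.87
The 2 values of 10.47 occupy positions 2–3 → each gets rank 3.
The 3 values of 12.61 occupy positions 7–9 → each gets rank 9.
I has value 12.61 s → rank 9.

9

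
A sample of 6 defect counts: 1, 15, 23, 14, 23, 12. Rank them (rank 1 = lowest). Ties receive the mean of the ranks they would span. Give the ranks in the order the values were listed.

Sorted (ascending): 1, 12, 14, 15, 23, 23
The 2 values of 23 occupy positions 5–6 → average rank (5+6)/2 = 5.5.

1, 4, 5.5, 3, 5.5, 2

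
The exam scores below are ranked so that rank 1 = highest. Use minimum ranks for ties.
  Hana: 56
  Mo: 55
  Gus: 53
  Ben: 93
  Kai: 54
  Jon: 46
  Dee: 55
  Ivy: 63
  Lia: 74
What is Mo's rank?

5

Sorted (descending): 93, 74, 63, 56, 55, 55, 54, 53, 46
The 2 values of 55 occupy positions 5–6 → each gets rank 5.
Mo has value 55 → rank 5.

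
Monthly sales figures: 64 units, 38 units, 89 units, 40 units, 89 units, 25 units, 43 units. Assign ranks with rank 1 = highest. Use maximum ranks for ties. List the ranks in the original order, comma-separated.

3, 6, 2, 5, 2, 7, 4

Sorted (descending): 89, 89, 64, 43, 40, 38, 25
The 2 values of 89 occupy positions 1–2 → each gets rank 2.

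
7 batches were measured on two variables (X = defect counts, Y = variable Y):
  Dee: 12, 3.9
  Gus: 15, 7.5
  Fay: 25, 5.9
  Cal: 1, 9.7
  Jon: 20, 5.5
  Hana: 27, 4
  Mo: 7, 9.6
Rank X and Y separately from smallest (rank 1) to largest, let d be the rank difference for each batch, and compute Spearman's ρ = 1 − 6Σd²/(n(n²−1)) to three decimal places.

-0.607

Ranks of variable 1: 3, 4, 6, 1, 5, 7, 2
Ranks of variable 2: 1, 5, 4, 7, 3, 2, 6
d = r₁ − r₂: 2, -1, 2, -6, 2, 5, -4
d²: 4, 1, 4, 36, 4, 25, 16; Σd² = 90
ρ = 1 − 6·90/(7·48) = 1 − 540/336 = -0.607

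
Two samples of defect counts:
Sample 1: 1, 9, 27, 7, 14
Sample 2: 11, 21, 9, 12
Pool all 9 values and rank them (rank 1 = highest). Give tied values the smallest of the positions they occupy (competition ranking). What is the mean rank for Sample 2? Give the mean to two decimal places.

4.25

Sorted (descending): 27, 21, 14, 12, 11, 9, 9, 7, 1
The 2 values of 9 occupy positions 6–7 → each gets rank 6.
Sample 2 values → pooled ranks: 11→5, 21→2, 9→6, 12→4
Mean rank = (5 + 2 + 6 + 4) / 4 = 4.25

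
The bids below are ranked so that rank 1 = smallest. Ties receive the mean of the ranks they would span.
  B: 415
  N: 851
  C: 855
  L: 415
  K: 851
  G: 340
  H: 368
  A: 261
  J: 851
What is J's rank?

Sorted (ascending): 261, 340, 368, 415, 415, 851, 851, 851, 855
The 2 values of 415 occupy positions 4–5 → average rank (4+5)/2 = 4.5.
The 3 values of 851 occupy positions 6–8 → average rank 7.
J has value 851 → rank 7.

7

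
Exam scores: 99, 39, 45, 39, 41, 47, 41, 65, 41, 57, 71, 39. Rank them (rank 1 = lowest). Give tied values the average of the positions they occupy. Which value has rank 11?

Sorted (ascending): 39, 39, 39, 41, 41, 41, 45, 47, 57, 65, 71, 99
The 3 values of 39 occupy positions 1–3 → average rank 2.
The 3 values of 41 occupy positions 4–6 → average rank 5.
Rank 11 → value 71.

71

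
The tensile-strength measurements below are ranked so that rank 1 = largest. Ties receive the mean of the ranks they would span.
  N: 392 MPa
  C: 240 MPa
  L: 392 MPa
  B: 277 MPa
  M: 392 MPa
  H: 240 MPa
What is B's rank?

Sorted (descending): 392, 392, 392, 277, 240, 240
The 3 values of 392 occupy positions 1–3 → average rank 2.
The 2 values of 240 occupy positions 5–6 → average rank (5+6)/2 = 5.5.
B has value 277 MPa → rank 4.

4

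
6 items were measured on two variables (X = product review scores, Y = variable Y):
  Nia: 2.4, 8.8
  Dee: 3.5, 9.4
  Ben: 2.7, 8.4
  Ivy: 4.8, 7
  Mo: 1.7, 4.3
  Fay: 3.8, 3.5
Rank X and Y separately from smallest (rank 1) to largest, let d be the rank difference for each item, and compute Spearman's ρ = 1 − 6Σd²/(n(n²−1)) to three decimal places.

Ranks of variable 1: 2, 4, 3, 6, 1, 5
Ranks of variable 2: 5, 6, 4, 3, 2, 1
d = r₁ − r₂: -3, -2, -1, 3, -1, 4
d²: 9, 4, 1, 9, 1, 16; Σd² = 40
ρ = 1 − 6·40/(6·35) = 1 − 240/210 = -0.143

-0.143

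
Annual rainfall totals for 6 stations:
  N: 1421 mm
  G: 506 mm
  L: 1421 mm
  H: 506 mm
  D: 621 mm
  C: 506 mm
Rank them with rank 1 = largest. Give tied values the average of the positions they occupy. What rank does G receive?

Sorted (descending): 1421, 1421, 621, 506, 506, 506
The 2 values of 1421 occupy positions 1–2 → average rank (1+2)/2 = 1.5.
The 3 values of 506 occupy positions 4–6 → average rank 5.
G has value 506 mm → rank 5.

5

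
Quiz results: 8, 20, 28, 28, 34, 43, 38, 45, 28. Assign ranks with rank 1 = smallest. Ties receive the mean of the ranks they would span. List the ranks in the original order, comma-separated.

Sorted (ascending): 8, 20, 28, 28, 28, 34, 38, 43, 45
The 3 values of 28 occupy positions 3–5 → average rank 4.

1, 2, 4, 4, 6, 8, 7, 9, 4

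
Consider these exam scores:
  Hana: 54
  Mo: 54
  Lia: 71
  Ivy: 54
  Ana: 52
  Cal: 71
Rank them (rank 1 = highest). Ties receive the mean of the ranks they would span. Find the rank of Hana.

Sorted (descending): 71, 71, 54, 54, 54, 52
The 2 values of 71 occupy positions 1–2 → average rank (1+2)/2 = 1.5.
The 3 values of 54 occupy positions 3–5 → average rank 4.
Hana has value 54 → rank 4.

4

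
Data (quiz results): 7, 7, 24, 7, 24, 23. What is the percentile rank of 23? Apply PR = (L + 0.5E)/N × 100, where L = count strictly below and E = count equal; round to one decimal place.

N = 6.
Strictly below 23: 3. Equal to 23: 1.
PR = (3 + 0.5·1)/6 × 100 = 58.3

58.3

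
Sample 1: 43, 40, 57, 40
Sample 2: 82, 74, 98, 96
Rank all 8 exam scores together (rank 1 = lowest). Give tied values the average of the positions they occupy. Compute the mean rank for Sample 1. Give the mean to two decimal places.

2.50

Sorted (ascending): 40, 40, 43, 57, 74, 82, 96, 98
The 2 values of 40 occupy positions 1–2 → average rank (1+2)/2 = 1.5.
Sample 1 values → pooled ranks: 43→3, 40→1.5, 57→4, 40→1.5
Mean rank = (3 + 1.5 + 4 + 1.5) / 4 = 2.50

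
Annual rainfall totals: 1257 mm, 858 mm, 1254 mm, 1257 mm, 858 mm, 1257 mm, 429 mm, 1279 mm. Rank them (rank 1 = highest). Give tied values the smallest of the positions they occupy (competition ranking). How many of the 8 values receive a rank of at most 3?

Sorted (descending): 1279, 1257, 1257, 1257, 1254, 858, 858, 429
The 3 values of 1257 occupy positions 2–4 → each gets rank 2.
The 2 values of 858 occupy positions 6–7 → each gets rank 6.
Ranks ≤ 3: {1, 2, 2, 2} → 4 values.

4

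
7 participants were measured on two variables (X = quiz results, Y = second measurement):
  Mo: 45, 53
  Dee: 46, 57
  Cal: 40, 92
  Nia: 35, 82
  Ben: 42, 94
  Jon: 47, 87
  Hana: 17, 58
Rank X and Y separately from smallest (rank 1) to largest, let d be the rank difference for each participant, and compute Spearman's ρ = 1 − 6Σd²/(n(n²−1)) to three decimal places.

-0.107

Ranks of variable 1: 5, 6, 3, 2, 4, 7, 1
Ranks of variable 2: 1, 2, 6, 4, 7, 5, 3
d = r₁ − r₂: 4, 4, -3, -2, -3, 2, -2
d²: 16, 16, 9, 4, 9, 4, 4; Σd² = 62
ρ = 1 − 6·62/(7·48) = 1 − 372/336 = -0.107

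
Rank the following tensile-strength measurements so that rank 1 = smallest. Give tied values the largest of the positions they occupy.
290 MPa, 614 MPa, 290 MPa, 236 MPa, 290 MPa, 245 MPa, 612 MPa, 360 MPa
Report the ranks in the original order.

5, 8, 5, 1, 5, 2, 7, 6

Sorted (ascending): 236, 245, 290, 290, 290, 360, 612, 614
The 3 values of 290 occupy positions 3–5 → each gets rank 5.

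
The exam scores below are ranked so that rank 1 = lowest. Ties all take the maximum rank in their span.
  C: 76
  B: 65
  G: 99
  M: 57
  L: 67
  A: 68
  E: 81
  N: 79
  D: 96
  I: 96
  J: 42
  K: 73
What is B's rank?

Sorted (ascending): 42, 57, 65, 67, 68, 73, 76, 79, 81, 96, 96, 99
The 2 values of 96 occupy positions 10–11 → each gets rank 11.
B has value 65 → rank 3.

3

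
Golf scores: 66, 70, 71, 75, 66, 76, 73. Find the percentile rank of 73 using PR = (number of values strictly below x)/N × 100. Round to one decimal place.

N = 7.
Strictly below 73: 4. Equal to 73: 1.
PR = 4/7 × 100 = 57.1

57.1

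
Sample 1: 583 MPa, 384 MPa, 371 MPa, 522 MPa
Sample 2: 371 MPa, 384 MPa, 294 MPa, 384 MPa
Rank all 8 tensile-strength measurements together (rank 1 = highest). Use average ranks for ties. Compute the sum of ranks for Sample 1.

13.5

Sorted (descending): 583, 522, 384, 384, 384, 371, 371, 294
The 3 values of 384 occupy positions 3–5 → average rank 4.
The 2 values of 371 occupy positions 6–7 → average rank (6+7)/2 = 6.5.
Sample 1 values → pooled ranks: 583→1, 384→4, 371→6.5, 522→2
Rank sum = 1 + 4 + 6.5 + 2 = 13.5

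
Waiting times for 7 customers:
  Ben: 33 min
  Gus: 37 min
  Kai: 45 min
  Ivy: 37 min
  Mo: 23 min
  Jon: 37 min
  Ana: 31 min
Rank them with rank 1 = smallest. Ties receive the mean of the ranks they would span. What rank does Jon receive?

Sorted (ascending): 23, 31, 33, 37, 37, 37, 45
The 3 values of 37 occupy positions 4–6 → average rank 5.
Jon has value 37 min → rank 5.

5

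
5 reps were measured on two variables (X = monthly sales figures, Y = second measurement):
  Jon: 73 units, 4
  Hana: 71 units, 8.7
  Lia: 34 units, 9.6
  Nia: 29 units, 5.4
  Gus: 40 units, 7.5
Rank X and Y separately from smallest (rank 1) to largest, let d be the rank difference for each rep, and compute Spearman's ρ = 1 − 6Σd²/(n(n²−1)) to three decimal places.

Ranks of variable 1: 5, 4, 2, 1, 3
Ranks of variable 2: 1, 4, 5, 2, 3
d = r₁ − r₂: 4, 0, -3, -1, 0
d²: 16, 0, 9, 1, 0; Σd² = 26
ρ = 1 − 6·26/(5·24) = 1 − 156/120 = -0.300

-0.300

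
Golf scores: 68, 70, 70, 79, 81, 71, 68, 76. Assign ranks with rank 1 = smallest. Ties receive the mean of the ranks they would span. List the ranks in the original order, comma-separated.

Sorted (ascending): 68, 68, 70, 70, 71, 76, 79, 81
The 2 values of 68 occupy positions 1–2 → average rank (1+2)/2 = 1.5.
The 2 values of 70 occupy positions 3–4 → average rank (3+4)/2 = 3.5.

1.5, 3.5, 3.5, 7, 8, 5, 1.5, 6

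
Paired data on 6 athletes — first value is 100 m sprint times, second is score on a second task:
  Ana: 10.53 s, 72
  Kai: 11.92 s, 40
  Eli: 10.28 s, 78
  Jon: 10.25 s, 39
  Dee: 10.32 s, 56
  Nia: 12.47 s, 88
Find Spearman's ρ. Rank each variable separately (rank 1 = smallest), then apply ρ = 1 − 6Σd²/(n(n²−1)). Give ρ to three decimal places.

Ranks of variable 1: 4, 5, 2, 1, 3, 6
Ranks of variable 2: 4, 2, 5, 1, 3, 6
d = r₁ − r₂: 0, 3, -3, 0, 0, 0
d²: 0, 9, 9, 0, 0, 0; Σd² = 18
ρ = 1 − 6·18/(6·35) = 1 − 108/210 = 0.486

0.486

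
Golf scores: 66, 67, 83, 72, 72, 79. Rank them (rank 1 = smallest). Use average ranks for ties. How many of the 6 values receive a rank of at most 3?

Sorted (ascending): 66, 67, 72, 72, 79, 83
The 2 values of 72 occupy positions 3–4 → average rank (3+4)/2 = 3.5.
Ranks ≤ 3: {1, 2} → 2 values.

2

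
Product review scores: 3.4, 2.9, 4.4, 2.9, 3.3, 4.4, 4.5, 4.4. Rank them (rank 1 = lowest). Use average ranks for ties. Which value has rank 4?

3.4

Sorted (ascending): 2.9, 2.9, 3.3, 3.4, 4.4, 4.4, 4.4, 4.5
The 2 values of 2.9 occupy positions 1–2 → average rank (1+2)/2 = 1.5.
The 3 values of 4.4 occupy positions 5–7 → average rank 6.
Rank 4 → value 3.4.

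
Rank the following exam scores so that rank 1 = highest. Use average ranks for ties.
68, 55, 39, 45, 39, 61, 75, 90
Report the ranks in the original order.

3, 5, 7.5, 6, 7.5, 4, 2, 1

Sorted (descending): 90, 75, 68, 61, 55, 45, 39, 39
The 2 values of 39 occupy positions 7–8 → average rank (7+8)/2 = 7.5.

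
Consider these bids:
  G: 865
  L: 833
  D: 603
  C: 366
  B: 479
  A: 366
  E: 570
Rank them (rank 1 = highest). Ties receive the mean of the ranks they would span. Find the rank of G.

1

Sorted (descending): 865, 833, 603, 570, 479, 366, 366
The 2 values of 366 occupy positions 6–7 → average rank (6+7)/2 = 6.5.
G has value 865 → rank 1.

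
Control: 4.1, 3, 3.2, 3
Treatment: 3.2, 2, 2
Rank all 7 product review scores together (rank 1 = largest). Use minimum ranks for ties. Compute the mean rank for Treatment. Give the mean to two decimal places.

Sorted (descending): 4.1, 3.2, 3.2, 3, 3, 2, 2
The 2 values of 3.2 occupy positions 2–3 → each gets rank 2.
The 2 values of 3 occupy positions 4–5 → each gets rank 4.
The 2 values of 2 occupy positions 6–7 → each gets rank 6.
Treatment values → pooled ranks: 3.2→2, 2→6, 2→6
Mean rank = (2 + 6 + 6) / 3 = 4.67

4.67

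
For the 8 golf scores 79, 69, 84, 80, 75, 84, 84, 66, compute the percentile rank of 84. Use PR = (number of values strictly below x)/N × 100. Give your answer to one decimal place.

N = 8.
Strictly below 84: 5. Equal to 84: 3.
PR = 5/8 × 100 = 62.5

62.5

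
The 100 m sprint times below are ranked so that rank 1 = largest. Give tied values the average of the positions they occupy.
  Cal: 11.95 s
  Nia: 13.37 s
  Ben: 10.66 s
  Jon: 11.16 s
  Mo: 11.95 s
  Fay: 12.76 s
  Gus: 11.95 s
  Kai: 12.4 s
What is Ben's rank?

8

Sorted (descending): 13.37, 12.76, 12.4, 11.95, 11.95, 11.95, 11.16, 10.66
The 3 values of 11.95 occupy positions 4–6 → average rank 5.
Ben has value 10.66 s → rank 8.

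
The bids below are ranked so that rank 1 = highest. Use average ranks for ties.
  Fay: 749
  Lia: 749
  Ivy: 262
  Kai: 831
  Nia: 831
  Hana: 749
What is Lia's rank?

Sorted (descending): 831, 831, 749, 749, 749, 262
The 2 values of 831 occupy positions 1–2 → average rank (1+2)/2 = 1.5.
The 3 values of 749 occupy positions 3–5 → average rank 4.
Lia has value 749 → rank 4.

4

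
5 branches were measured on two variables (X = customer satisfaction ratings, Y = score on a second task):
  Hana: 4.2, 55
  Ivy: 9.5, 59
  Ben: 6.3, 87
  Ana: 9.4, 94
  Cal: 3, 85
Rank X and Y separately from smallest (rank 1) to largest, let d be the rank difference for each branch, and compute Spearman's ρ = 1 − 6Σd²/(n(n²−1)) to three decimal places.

Ranks of variable 1: 2, 5, 3, 4, 1
Ranks of variable 2: 1, 2, 4, 5, 3
d = r₁ − r₂: 1, 3, -1, -1, -2
d²: 1, 9, 1, 1, 4; Σd² = 16
ρ = 1 − 6·16/(5·24) = 1 − 96/120 = 0.200

0.200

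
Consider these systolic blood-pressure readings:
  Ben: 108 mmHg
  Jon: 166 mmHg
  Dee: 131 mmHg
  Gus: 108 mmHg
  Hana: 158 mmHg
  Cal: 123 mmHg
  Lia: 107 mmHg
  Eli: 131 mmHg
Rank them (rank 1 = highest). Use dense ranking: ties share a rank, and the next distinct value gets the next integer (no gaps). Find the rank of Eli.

Sorted (descending): 166, 158, 131, 131, 123, 108, 108, 107
The 2 values of 131 share dense rank 3.
The 2 values of 108 share dense rank 5.
Remaining distinct values take the next consecutive integers.
Eli has value 131 mmHg → rank 3.

3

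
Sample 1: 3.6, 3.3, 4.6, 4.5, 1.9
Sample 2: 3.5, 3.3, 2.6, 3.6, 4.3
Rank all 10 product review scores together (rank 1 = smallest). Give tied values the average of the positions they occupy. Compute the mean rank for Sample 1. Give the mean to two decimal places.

6.00

Sorted (ascending): 1.9, 2.6, 3.3, 3.3, 3.5, 3.6, 3.6, 4.3, 4.5, 4.6
The 2 values of 3.3 occupy positions 3–4 → average rank (3+4)/2 = 3.5.
The 2 values of 3.6 occupy positions 6–7 → average rank (6+7)/2 = 6.5.
Sample 1 values → pooled ranks: 3.6→6.5, 3.3→3.5, 4.6→10, 4.5→9, 1.9→1
Mean rank = (6.5 + 3.5 + 10 + 9 + 1) / 5 = 6.00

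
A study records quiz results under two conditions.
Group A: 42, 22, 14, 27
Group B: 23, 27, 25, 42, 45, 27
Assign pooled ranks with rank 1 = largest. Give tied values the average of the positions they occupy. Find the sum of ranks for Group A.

26.5

Sorted (descending): 45, 42, 42, 27, 27, 27, 25, 23, 22, 14
The 2 values of 42 occupy positions 2–3 → average rank (2+3)/2 = 2.5.
The 3 values of 27 occupy positions 4–6 → average rank 5.
Group A values → pooled ranks: 42→2.5, 22→9, 14→10, 27→5
Rank sum = 2.5 + 9 + 10 + 5 = 26.5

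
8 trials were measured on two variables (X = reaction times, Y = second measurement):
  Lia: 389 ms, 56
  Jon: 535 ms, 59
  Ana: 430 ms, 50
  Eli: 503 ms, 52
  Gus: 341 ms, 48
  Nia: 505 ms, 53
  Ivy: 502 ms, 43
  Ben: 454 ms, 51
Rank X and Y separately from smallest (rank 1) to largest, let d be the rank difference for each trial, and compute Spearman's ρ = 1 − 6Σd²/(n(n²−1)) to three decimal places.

0.476

Ranks of variable 1: 2, 8, 3, 6, 1, 7, 5, 4
Ranks of variable 2: 7, 8, 3, 5, 2, 6, 1, 4
d = r₁ − r₂: -5, 0, 0, 1, -1, 1, 4, 0
d²: 25, 0, 0, 1, 1, 1, 16, 0; Σd² = 44
ρ = 1 − 6·44/(8·63) = 1 − 264/504 = 0.476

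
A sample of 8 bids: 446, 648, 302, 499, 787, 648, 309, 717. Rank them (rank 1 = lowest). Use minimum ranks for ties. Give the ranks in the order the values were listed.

Sorted (ascending): 302, 309, 446, 499, 648, 648, 717, 787
The 2 values of 648 occupy positions 5–6 → each gets rank 5.

3, 5, 1, 4, 8, 5, 2, 7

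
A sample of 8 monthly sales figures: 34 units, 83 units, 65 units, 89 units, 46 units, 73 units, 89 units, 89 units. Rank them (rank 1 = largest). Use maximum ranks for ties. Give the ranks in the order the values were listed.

8, 4, 6, 3, 7, 5, 3, 3

Sorted (descending): 89, 89, 89, 83, 73, 65, 46, 34
The 3 values of 89 occupy positions 1–3 → each gets rank 3.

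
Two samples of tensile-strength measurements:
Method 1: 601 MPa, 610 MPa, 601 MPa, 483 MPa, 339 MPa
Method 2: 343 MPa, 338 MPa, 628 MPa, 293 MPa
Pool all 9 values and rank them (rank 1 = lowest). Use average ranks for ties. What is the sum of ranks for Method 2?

16

Sorted (ascending): 293, 338, 339, 343, 483, 601, 601, 610, 628
The 2 values of 601 occupy positions 6–7 → average rank (6+7)/2 = 6.5.
Method 2 values → pooled ranks: 343→4, 338→2, 628→9, 293→1
Rank sum = 4 + 2 + 9 + 1 = 16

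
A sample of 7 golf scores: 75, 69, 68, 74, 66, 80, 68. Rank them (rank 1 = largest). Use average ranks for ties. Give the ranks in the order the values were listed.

Sorted (descending): 80, 75, 74, 69, 68, 68, 66
The 2 values of 68 occupy positions 5–6 → average rank (5+6)/2 = 5.5.

2, 4, 5.5, 3, 7, 1, 5.5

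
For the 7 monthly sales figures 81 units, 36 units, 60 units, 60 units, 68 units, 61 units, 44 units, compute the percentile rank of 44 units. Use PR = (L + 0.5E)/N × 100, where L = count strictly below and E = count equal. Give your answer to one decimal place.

N = 7.
Strictly below 44: 1. Equal to 44: 1.
PR = (1 + 0.5·1)/7 × 100 = 21.4

21.4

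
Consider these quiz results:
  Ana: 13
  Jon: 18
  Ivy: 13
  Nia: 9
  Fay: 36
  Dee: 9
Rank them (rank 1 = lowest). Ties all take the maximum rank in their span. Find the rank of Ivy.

Sorted (ascending): 9, 9, 13, 13, 18, 36
The 2 values of 9 occupy positions 1–2 → each gets rank 2.
The 2 values of 13 occupy positions 3–4 → each gets rank 4.
Ivy has value 13 → rank 4.

4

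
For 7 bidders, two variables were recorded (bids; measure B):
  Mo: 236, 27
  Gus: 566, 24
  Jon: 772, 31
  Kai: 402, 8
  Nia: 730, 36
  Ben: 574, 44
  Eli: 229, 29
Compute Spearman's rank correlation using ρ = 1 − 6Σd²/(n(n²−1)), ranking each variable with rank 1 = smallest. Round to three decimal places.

Ranks of variable 1: 2, 4, 7, 3, 6, 5, 1
Ranks of variable 2: 3, 2, 5, 1, 6, 7, 4
d = r₁ − r₂: -1, 2, 2, 2, 0, -2, -3
d²: 1, 4, 4, 4, 0, 4, 9; Σd² = 26
ρ = 1 − 6·26/(7·48) = 1 − 156/336 = 0.536

0.536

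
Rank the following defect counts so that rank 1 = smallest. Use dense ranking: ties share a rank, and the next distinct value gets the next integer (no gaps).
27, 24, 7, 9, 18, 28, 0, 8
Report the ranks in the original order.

Sorted (ascending): 0, 7, 8, 9, 18, 24, 27, 28
No ties — each value takes its position as its rank.

7, 6, 2, 4, 5, 8, 1, 3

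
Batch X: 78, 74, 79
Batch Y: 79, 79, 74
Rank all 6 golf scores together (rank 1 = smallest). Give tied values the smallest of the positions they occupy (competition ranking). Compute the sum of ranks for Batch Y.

9

Sorted (ascending): 74, 74, 78, 79, 79, 79
The 2 values of 74 occupy positions 1–2 → each gets rank 1.
The 3 values of 79 occupy positions 4–6 → each gets rank 4.
Batch Y values → pooled ranks: 79→4, 79→4, 74→1
Rank sum = 4 + 4 + 1 = 9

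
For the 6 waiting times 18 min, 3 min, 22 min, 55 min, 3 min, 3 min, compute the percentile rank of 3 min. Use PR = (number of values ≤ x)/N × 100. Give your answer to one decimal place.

N = 6.
Strictly below 3: 0. Equal to 3: 3.
PR = 3/6 × 100 = 50.0

50.0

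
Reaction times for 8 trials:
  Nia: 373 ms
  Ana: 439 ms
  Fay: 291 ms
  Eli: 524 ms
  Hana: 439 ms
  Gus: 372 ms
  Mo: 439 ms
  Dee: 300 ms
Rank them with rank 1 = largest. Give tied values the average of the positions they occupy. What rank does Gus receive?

Sorted (descending): 524, 439, 439, 439, 373, 372, 300, 291
The 3 values of 439 occupy positions 2–4 → average rank 3.
Gus has value 372 ms → rank 6.

6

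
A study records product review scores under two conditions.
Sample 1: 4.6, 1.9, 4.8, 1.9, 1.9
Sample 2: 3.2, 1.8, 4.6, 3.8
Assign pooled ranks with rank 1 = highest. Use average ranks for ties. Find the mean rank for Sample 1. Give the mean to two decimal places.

Sorted (descending): 4.8, 4.6, 4.6, 3.8, 3.2, 1.9, 1.9, 1.9, 1.8
The 2 values of 4.6 occupy positions 2–3 → average rank (2+3)/2 = 2.5.
The 3 values of 1.9 occupy positions 6–8 → average rank 7.
Sample 1 values → pooled ranks: 4.6→2.5, 1.9→7, 4.8→1, 1.9→7, 1.9→7
Mean rank = (2.5 + 7 + 1 + 7 + 7) / 5 = 4.90

4.90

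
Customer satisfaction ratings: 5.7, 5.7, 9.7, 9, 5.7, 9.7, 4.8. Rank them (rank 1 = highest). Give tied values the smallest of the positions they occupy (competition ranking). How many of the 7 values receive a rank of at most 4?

6

Sorted (descending): 9.7, 9.7, 9, 5.7, 5.7, 5.7, 4.8
The 2 values of 9.7 occupy positions 1–2 → each gets rank 1.
The 3 values of 5.7 occupy positions 4–6 → each gets rank 4.
Ranks ≤ 4: {1, 1, 3, 4, 4, 4} → 6 values.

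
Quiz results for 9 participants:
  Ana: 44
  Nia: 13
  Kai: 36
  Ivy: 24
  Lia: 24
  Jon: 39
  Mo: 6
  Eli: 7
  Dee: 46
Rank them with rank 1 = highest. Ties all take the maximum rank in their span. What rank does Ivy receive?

6

Sorted (descending): 46, 44, 39, 36, 24, 24, 13, 7, 6
The 2 values of 24 occupy positions 5–6 → each gets rank 6.
Ivy has value 24 → rank 6.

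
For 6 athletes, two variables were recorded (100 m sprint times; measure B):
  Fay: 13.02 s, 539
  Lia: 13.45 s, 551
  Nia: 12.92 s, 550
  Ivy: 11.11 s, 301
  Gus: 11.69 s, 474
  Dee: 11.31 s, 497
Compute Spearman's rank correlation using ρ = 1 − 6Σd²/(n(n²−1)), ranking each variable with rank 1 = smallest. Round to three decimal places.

Ranks of variable 1: 5, 6, 4, 1, 3, 2
Ranks of variable 2: 4, 6, 5, 1, 2, 3
d = r₁ − r₂: 1, 0, -1, 0, 1, -1
d²: 1, 0, 1, 0, 1, 1; Σd² = 4
ρ = 1 − 6·4/(6·35) = 1 − 24/210 = 0.886

0.886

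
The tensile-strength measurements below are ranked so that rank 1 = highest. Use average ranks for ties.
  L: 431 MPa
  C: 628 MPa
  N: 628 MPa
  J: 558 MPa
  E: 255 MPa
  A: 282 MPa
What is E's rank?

6

Sorted (descending): 628, 628, 558, 431, 282, 255
The 2 values of 628 occupy positions 1–2 → average rank (1+2)/2 = 1.5.
E has value 255 MPa → rank 6.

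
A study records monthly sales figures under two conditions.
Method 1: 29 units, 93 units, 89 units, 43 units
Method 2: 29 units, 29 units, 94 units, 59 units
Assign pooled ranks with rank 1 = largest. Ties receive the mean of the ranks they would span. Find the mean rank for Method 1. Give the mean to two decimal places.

Sorted (descending): 94, 93, 89, 59, 43, 29, 29, 29
The 3 values of 29 occupy positions 6–8 → average rank 7.
Method 1 values → pooled ranks: 29→7, 93→2, 89→3, 43→5
Mean rank = (7 + 2 + 3 + 5) / 4 = 4.25

4.25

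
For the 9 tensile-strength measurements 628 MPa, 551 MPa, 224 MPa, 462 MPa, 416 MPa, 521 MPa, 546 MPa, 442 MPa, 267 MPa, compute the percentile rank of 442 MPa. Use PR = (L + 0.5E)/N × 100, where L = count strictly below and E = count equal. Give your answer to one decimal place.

38.9

N = 9.
Strictly below 442: 3. Equal to 442: 1.
PR = (3 + 0.5·1)/9 × 100 = 38.9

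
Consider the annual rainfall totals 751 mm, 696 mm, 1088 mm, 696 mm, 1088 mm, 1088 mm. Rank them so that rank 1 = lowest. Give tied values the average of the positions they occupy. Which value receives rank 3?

751

Sorted (ascending): 696, 696, 751, 1088, 1088, 1088
The 2 values of 696 occupy positions 1–2 → average rank (1+2)/2 = 1.5.
The 3 values of 1088 occupy positions 4–6 → average rank 5.
Rank 3 → value 751.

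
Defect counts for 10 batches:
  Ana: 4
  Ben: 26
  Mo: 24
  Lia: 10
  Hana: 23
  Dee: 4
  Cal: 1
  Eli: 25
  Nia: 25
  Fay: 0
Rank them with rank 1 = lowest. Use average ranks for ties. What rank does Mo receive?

Sorted (ascending): 0, 1, 4, 4, 10, 23, 24, 25, 25, 26
The 2 values of 4 occupy positions 3–4 → average rank (3+4)/2 = 3.5.
The 2 values of 25 occupy positions 8–9 → average rank (8+9)/2 = 8.5.
Mo has value 24 → rank 7.

7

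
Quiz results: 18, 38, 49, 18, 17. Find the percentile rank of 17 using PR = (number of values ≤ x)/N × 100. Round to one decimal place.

20.0

N = 5.
Strictly below 17: 0. Equal to 17: 1.
PR = 1/5 × 100 = 20.0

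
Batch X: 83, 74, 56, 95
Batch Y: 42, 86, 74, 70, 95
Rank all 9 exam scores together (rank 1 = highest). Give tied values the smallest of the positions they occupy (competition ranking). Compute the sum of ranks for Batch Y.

25

Sorted (descending): 95, 95, 86, 83, 74, 74, 70, 56, 42
The 2 values of 95 occupy positions 1–2 → each gets rank 1.
The 2 values of 74 occupy positions 5–6 → each gets rank 5.
Batch Y values → pooled ranks: 42→9, 86→3, 74→5, 70→7, 95→1
Rank sum = 9 + 3 + 5 + 7 + 1 = 25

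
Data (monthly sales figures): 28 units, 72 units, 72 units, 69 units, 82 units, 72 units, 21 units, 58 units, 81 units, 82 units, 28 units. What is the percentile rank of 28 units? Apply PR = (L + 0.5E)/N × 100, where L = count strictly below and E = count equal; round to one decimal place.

18.2

N = 11.
Strictly below 28: 1. Equal to 28: 2.
PR = (1 + 0.5·2)/11 × 100 = 18.2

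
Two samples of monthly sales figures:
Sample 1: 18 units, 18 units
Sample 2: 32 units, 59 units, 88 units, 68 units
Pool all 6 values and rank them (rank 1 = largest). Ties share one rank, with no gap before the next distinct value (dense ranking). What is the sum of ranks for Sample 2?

Sorted (descending): 88, 68, 59, 32, 18, 18
The 2 values of 18 share dense rank 5.
Remaining distinct values take the next consecutive integers.
Sample 2 values → pooled ranks: 32→4, 59→3, 88→1, 68→2
Rank sum = 4 + 3 + 1 + 2 = 10

10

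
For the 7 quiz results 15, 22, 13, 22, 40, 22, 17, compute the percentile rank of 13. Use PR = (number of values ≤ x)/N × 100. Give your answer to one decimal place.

14.3

N = 7.
Strictly below 13: 0. Equal to 13: 1.
PR = 1/7 × 100 = 14.3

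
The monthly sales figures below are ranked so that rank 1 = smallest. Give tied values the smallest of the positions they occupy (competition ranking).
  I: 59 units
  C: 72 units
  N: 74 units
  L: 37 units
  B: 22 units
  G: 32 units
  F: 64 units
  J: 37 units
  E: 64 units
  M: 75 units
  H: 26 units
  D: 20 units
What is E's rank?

8

Sorted (ascending): 20, 22, 26, 32, 37, 37, 59, 64, 64, 72, 74, 75
The 2 values of 37 occupy positions 5–6 → each gets rank 5.
The 2 values of 64 occupy positions 8–9 → each gets rank 8.
E has value 64 units → rank 8.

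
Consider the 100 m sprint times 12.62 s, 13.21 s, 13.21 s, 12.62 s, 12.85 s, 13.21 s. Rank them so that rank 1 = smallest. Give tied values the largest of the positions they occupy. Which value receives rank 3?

Sorted (ascending): 12.62, 12.62, 12.85, 13.21, 13.21, 13.21
The 2 values of 12.62 occupy positions 1–2 → each gets rank 2.
The 3 values of 13.21 occupy positions 4–6 → each gets rank 6.
Rank 3 → value 12.85.

12.85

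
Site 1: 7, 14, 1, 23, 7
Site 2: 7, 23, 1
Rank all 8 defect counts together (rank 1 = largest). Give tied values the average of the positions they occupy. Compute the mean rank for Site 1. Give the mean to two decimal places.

Sorted (descending): 23, 23, 14, 7, 7, 7, 1, 1
The 2 values of 23 occupy positions 1–2 → average rank (1+2)/2 = 1.5.
The 3 values of 7 occupy positions 4–6 → average rank 5.
The 2 values of 1 occupy positions 7–8 → average rank (7+8)/2 = 7.5.
Site 1 values → pooled ranks: 7→5, 14→3, 1→7.5, 23→1.5, 7→5
Mean rank = (5 + 3 + 7.5 + 1.5 + 5) / 5 = 4.40

4.40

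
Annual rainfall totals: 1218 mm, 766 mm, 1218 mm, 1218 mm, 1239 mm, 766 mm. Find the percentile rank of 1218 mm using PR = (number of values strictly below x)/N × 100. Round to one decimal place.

N = 6.
Strictly below 1218: 2. Equal to 1218: 3.
PR = 2/6 × 100 = 33.3

33.3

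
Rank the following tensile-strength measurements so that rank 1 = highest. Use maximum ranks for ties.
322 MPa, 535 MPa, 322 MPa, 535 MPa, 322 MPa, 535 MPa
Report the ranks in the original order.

Sorted (descending): 535, 535, 535, 322, 322, 322
The 3 values of 535 occupy positions 1–3 → each gets rank 3.
The 3 values of 322 occupy positions 4–6 → each gets rank 6.

6, 3, 6, 3, 6, 3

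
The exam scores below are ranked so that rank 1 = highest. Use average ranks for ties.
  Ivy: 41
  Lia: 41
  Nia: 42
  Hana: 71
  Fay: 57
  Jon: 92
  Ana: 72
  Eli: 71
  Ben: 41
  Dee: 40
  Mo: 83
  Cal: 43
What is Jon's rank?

1

Sorted (descending): 92, 83, 72, 71, 71, 57, 43, 42, 41, 41, 41, 40
The 2 values of 71 occupy positions 4–5 → average rank (4+5)/2 = 4.5.
The 3 values of 41 occupy positions 9–11 → average rank 10.
Jon has value 92 → rank 1.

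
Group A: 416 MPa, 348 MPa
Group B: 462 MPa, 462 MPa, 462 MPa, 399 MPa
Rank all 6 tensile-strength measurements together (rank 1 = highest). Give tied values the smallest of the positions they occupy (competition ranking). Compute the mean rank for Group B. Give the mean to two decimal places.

2.00

Sorted (descending): 462, 462, 462, 416, 399, 348
The 3 values of 462 occupy positions 1–3 → each gets rank 1.
Group B values → pooled ranks: 462→1, 462→1, 462→1, 399→5
Mean rank = (1 + 1 + 1 + 5) / 4 = 2.00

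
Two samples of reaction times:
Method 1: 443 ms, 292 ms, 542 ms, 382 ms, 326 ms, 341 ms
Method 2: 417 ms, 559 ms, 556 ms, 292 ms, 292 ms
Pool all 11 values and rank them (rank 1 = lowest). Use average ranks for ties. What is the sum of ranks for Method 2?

Sorted (ascending): 292, 292, 292, 326, 341, 382, 417, 443, 542, 556, 559
The 3 values of 292 occupy positions 1–3 → average rank 2.
Method 2 values → pooled ranks: 417→7, 559→11, 556→10, 292→2, 292→2
Rank sum = 7 + 11 + 10 + 2 + 2 = 32

32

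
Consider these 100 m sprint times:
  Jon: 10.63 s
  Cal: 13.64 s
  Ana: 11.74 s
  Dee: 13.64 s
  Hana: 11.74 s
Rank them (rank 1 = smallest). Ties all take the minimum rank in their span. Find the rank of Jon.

Sorted (ascending): 10.63, 11.74, 11.74, 13.64, 13.64
The 2 values of 11.74 occupy positions 2–3 → each gets rank 2.
The 2 values of 13.64 occupy positions 4–5 → each gets rank 4.
Jon has value 10.63 s → rank 1.

1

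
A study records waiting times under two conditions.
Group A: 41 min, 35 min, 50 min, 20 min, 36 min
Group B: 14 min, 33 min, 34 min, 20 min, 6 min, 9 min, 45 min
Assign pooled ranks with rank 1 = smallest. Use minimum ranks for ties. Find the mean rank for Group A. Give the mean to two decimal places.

8.60

Sorted (ascending): 6, 9, 14, 20, 20, 33, 34, 35, 36, 41, 45, 50
The 2 values of 20 occupy positions 4–5 → each gets rank 4.
Group A values → pooled ranks: 41→10, 35→8, 50→12, 20→4, 36→9
Mean rank = (10 + 8 + 12 + 4 + 9) / 5 = 8.60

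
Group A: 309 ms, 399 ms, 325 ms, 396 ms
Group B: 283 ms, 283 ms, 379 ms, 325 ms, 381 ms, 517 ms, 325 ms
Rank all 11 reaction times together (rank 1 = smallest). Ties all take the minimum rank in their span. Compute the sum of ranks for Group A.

Sorted (ascending): 283, 283, 309, 325, 325, 325, 379, 381, 396, 399, 517
The 2 values of 283 occupy positions 1–2 → each gets rank 1.
The 3 values of 325 occupy positions 4–6 → each gets rank 4.
Group A values → pooled ranks: 309→3, 399→10, 325→4, 396→9
Rank sum = 3 + 10 + 4 + 9 = 26

26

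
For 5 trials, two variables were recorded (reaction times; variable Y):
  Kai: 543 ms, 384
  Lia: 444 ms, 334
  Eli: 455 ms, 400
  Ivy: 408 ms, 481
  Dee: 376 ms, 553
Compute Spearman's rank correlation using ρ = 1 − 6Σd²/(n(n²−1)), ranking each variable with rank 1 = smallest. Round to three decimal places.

Ranks of variable 1: 5, 3, 4, 2, 1
Ranks of variable 2: 2, 1, 3, 4, 5
d = r₁ − r₂: 3, 2, 1, -2, -4
d²: 9, 4, 1, 4, 16; Σd² = 34
ρ = 1 − 6·34/(5·24) = 1 − 204/120 = -0.700

-0.700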